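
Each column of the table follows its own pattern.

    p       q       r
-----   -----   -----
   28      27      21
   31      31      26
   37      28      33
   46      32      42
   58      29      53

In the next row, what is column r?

Column r: 21, 26, 33, 42, 53 → 66 (differences are 5, 7, 9, … (increasing by 2 each time)).

66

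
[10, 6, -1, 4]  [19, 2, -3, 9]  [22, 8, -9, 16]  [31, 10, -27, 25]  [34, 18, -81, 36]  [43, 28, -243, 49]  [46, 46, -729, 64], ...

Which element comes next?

First entry: alternating steps +9, +3, +9, +3, …, so 10, 19, 22, 31, 34, 43, 46 → 55.
Second entry: 6, 2, 8, 10, 18, 28, 46 → 74 (each term is the sum of the two before it).
For the third entry, ×3 each step: -1, -3, -9, -27, -81, -243, -729 → -2187.
Fourth entry goes 4, 9, 16, 25, 36, 49, 64 → 81 (perfect squares: 2², 3², 4², …).
Combining the parts gives [55, 74, -2187, 81].

[55, 74, -2187, 81]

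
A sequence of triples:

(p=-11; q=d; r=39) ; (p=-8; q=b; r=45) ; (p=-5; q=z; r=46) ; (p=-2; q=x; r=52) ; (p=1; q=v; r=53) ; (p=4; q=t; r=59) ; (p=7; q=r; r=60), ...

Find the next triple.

P — +3 each step: -11, -8, -5, -2, 1, 4, 7 → 10.
Q — letters move back 2 places in the alphabet, wrapping A→Z: d, b, z, x, v, t, r → p.
For the r, alternating steps +6, +1, +6, +1, …: 39, 45, 46, 52, 53, 59, 60 → 66.
Putting it together: (p=10; q=p; r=66).

(p=10; q=p; r=66)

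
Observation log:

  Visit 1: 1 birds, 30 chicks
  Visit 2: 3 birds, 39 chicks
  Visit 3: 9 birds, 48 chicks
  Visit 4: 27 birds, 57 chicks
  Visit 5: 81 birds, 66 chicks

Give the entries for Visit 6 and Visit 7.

243 birds, 75 chicks; 729 birds, 84 chicks

Birds: 1, 3, 9, 27, 81 → 243 → 729 (×3 each step).
For the chicks, +9 each step: 30, 39, 48, 57, 66 → 75 → 84.
So the next two records are 243 birds, 75 chicks and 729 birds, 84 chicks.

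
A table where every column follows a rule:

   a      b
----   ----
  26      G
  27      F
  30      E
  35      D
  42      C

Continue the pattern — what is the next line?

51  B

Column a: differences are 1, 3, 5, … (increasing by 2 each time), so 26, 27, 30, 35, 42 → 51.
Column b goes G, F, E, D, C → B (letters move back 1 place in the alphabet).
Putting it together: 51  B.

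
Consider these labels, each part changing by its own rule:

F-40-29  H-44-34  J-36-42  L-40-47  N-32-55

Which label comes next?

P-36-60

Letter: F, H, J, L, N → P (letters move forward 2 places in the alphabet).
Second component: 40, 44, 36, 40, 32 → 36 (alternating steps +4, −8, +4, −8, …).
Third component — alternating steps +5, +8, +5, +8, …: 29, 34, 42, 47, 55 → 60.
Combining the parts gives P-36-60.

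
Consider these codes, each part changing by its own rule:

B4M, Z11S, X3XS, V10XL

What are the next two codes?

T2L, R9M

For the letter, letters move back 2 places in the alphabet, wrapping A→Z: B, Z, X, V → T → R.
Second component: alternating steps +7, −8, +7, −8, …, so 4, 11, 3, 10 → 2 → 9.
Size: runs backward through clothing sizes XS→XL; M, S, XS, XL → L → M.
Putting the parts together: T2L and then R9M.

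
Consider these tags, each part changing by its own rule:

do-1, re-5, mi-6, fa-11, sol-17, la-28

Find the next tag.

ti-45

Note: runs through the solfège scale do→ti; do, re, mi, fa, sol, la → ti.
Second component: 1, 5, 6, 11, 17, 28 → 45 (each term is the sum of the two before it).
Combining the parts gives ti-45.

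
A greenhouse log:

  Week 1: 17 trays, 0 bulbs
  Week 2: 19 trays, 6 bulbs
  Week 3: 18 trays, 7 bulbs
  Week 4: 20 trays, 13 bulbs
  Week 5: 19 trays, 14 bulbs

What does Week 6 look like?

21 trays, 20 bulbs

Trays goes 17, 19, 18, 20, 19 → 21 (alternating steps +2, −1, +2, −1, …).
Bulbs: alternating steps +6, +1, +6, +1, …; 0, 6, 7, 13, 14 → 20.
Putting it together: 21 trays, 20 bulbs.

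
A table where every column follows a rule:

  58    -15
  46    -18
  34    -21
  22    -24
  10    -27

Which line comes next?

-2  -30

First component: 58, 46, 34, 22, 10 → -2 (−12 each step).
For the second component, −3 each step: -15, -18, -21, -24, -27 → -30.
So the next line is -2  -30.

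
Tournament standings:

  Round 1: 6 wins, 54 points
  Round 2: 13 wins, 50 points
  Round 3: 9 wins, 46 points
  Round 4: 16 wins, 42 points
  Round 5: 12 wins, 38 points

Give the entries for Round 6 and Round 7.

For the wins, alternating steps +7, −4, +7, −4, …: 6, 13, 9, 16, 12 → 19 → 15.
For the points, −4 each step: 54, 50, 46, 42, 38 → 34 → 30.
So the next two rows are 19 wins, 34 points and 15 wins, 30 points.

19 wins, 34 points; 15 wins, 30 points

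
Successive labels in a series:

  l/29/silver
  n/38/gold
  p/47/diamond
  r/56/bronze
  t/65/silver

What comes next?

v/74/gold

For the letter, letters move forward 2 places in the alphabet: l, n, p, r, t → v.
Second component: 29, 38, 47, 56, 65 → 74 (+9 each step).
Rank — repeats silver → gold → diamond → bronze: silver, gold, diamond, bronze, silver → gold.
Putting it together: v/74/gold.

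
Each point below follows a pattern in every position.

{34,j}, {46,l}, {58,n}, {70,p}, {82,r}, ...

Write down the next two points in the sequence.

{94,t}, {106,v}

First slot: +12 each step; 34, 46, 58, 70, 82 → 94 → 106.
For the letter, letters move forward 2 places in the alphabet: j, l, n, p, r → t → v.
So the next two points are {94,t} and {106,v}.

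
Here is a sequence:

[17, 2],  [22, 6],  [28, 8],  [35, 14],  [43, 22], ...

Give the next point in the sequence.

[52, 36]

First coordinate goes 17, 22, 28, 35, 43 → 52 (differences are 5, 6, 7, … (increasing by 1 each time)).
For the second coordinate, each term is the sum of the two before it: 2, 6, 8, 14, 22 → 36.
Combining the parts gives [52, 36].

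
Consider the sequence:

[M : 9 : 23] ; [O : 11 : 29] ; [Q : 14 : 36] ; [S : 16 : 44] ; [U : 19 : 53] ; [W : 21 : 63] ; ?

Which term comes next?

[Y : 24 : 74]

Letter: letters move forward 2 places in the alphabet, so M, O, Q, S, U, W → Y.
Second coordinate: 9, 11, 14, 16, 19, 21 → 24 (alternating steps +2, +3, +2, +3, …).
Third coordinate — differences are 6, 7, 8, … (increasing by 1 each time): 23, 29, 36, 44, 53, 63 → 74.
Combining the parts gives [Y : 24 : 74].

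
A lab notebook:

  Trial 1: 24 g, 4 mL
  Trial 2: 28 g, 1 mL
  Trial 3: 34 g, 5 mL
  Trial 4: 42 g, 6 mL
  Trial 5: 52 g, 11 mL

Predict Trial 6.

64 g, 17 mL

G: differences are 4, 6, 8, … (increasing by 2 each time), so 24, 28, 34, 42, 52 → 64.
ML — each term is the sum of the two before it: 4, 1, 5, 6, 11 → 17.
Combining the parts gives 64 g, 17 mL.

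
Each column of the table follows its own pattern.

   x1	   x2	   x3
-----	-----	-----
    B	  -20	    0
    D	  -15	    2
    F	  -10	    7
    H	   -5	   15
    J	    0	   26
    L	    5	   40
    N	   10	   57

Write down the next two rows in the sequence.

Column x1 — letters move forward 2 places in the alphabet: B, D, F, H, J, L, N → P → R.
Column x2: +5 each step; -20, -15, -10, -5, 0, 5, 10 → 15 → 20.
For the column x3, differences are 2, 5, 8, … (increasing by 3 each time): 0, 2, 7, 15, 26, 40, 57 → 77 → 100.
So the next two rows are P  15  77 and R  20  100.

P  15  77; R  20  100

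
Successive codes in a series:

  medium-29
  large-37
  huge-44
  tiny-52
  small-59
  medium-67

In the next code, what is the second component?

74

Second component: 29, 37, 44, 52, 59, 67 → 74 (alternating steps +8, +7, +8, +7, …).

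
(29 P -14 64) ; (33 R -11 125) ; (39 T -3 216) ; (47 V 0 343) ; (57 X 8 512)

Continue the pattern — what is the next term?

(69 Z 11 729)

For the first component, differences are 4, 6, 8, … (increasing by 2 each time): 29, 33, 39, 47, 57 → 69.
Letter: letters move forward 2 places in the alphabet, so P, R, T, V, X → Z.
Third component: alternating steps +3, +8, +3, +8, …; -14, -11, -3, 0, 8 → 11.
Fourth component goes 64, 125, 216, 343, 512 → 729 (perfect cubes: 4³, 5³, 6³, …).
Putting it together: (69 Z 11 729).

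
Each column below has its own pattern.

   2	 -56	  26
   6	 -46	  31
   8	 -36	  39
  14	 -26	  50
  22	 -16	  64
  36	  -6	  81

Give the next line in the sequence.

First component: each term is the sum of the two before it; 2, 6, 8, 14, 22, 36 → 58.
Second component: +10 each step, so -56, -46, -36, -26, -16, -6 → 4.
Third component: differences are 5, 8, 11, … (increasing by 3 each time); 26, 31, 39, 50, 64, 81 → 101.
Putting it together: 58  4  101.

58  4  101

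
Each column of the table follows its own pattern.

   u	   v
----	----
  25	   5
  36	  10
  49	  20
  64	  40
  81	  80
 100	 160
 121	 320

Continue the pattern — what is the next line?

For the column u, perfect squares: 5², 6², 7², …: 25, 36, 49, 64, 81, 100, 121 → 144.
Column v goes 5, 10, 20, 40, 80, 160, 320 → 640 (×2 each step).
So the next line is 144  640.

144  640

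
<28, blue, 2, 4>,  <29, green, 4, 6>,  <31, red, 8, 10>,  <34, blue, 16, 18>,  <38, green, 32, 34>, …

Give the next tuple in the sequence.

First coordinate: differences are 1, 2, 3, … (increasing by 1 each time); 28, 29, 31, 34, 38 → 43.
Colour: blue, green, red, blue, green → red (repeats blue → green → red).
For the third coordinate, ×2 each step: 2, 4, 8, 16, 32 → 64.
Fourth coordinate goes 4, 6, 10, 18, 34 → 66 (always 2 more than the third coordinate).
So the next tuple is <43, red, 64, 66>.

<43, red, 64, 66>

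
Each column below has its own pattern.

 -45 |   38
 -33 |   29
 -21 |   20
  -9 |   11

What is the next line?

First component goes -45, -33, -21, -9 → 3 (+12 each step).
Second component: −9 each step; 38, 29, 20, 11 → 2.
So the next line is 3  2.

3  2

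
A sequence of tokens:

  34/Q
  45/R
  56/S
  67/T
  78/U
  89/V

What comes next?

First component: +11 each step, so 34, 45, 56, 67, 78, 89 → 100.
Letter — letters move forward 1 place in the alphabet: Q, R, S, T, U, V → W.
Combining the parts gives 100/W.

100/W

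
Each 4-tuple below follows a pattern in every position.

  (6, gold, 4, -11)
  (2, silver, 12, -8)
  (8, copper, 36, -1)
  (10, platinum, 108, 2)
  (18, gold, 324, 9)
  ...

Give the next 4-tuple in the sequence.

First slot goes 6, 2, 8, 10, 18 → 28 (each term is the sum of the two before it).
Metal goes gold, silver, copper, platinum, gold → silver (repeats gold → silver → copper → platinum).
Third slot — ×3 each step: 4, 12, 36, 108, 324 → 972.
For the fourth slot, alternating steps +3, +7, +3, +7, …: -11, -8, -1, 2, 9 → 12.
Putting it together: (28, silver, 972, 12).

(28, silver, 972, 12)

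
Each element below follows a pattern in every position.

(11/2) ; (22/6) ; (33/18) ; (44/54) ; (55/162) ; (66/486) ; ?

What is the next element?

(77/1458)

First part goes 11, 22, 33, 44, 55, 66 → 77 (+11 each step).
Second part goes 2, 6, 18, 54, 162, 486 → 1458 (×3 each step).
Combining the parts gives (77/1458).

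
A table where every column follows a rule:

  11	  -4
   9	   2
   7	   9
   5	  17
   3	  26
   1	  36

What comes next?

-1  47

First component: −2 each step, so 11, 9, 7, 5, 3, 1 → -1.
Second component — differences are 6, 7, 8, … (increasing by 1 each time): -4, 2, 9, 17, 26, 36 → 47.
Putting it together: -1  47.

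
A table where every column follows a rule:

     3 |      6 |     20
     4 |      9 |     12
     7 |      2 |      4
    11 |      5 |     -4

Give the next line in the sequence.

18  -2  -12

For the first component, each term is the sum of the two before it: 3, 4, 7, 11 → 18.
Second component goes 6, 9, 2, 5 → -2 (alternating steps +3, −7, +3, −7, …).
Third component — −8 each step: 20, 12, 4, -4 → -12.
Putting it together: 18  -2  -12.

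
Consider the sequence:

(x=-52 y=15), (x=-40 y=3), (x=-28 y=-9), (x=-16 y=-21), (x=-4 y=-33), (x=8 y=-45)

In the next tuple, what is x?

X: +12 each step; -52, -40, -28, -16, -4, 8 → 20.

20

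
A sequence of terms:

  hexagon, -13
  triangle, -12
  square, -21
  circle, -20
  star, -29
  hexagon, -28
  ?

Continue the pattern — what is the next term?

triangle, -37

Shape: repeats hexagon → triangle → square → circle → star, so hexagon, triangle, square, circle, star, hexagon → triangle.
Second slot: -13, -12, -21, -20, -29, -28 → -37 (alternating steps +1, −9, +1, −9, …).
So the next term is triangle, -37.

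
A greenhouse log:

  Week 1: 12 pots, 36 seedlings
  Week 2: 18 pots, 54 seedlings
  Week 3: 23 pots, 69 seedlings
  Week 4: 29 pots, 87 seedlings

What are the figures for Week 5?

34 pots, 102 seedlings

Pots — alternating steps +6, +5, +6, +5, …: 12, 18, 23, 29 → 34.
For the seedlings, always 3 × the pots: 36, 54, 69, 87 → 102.
So the next line is 34 pots, 102 seedlings.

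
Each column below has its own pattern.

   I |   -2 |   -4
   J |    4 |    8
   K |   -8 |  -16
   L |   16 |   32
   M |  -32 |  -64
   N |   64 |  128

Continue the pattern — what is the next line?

O  -128  -256

Letter: letters move forward 1 place in the alphabet; I, J, K, L, M, N → O.
Second component — ×(-2) each step: -2, 4, -8, 16, -32, 64 → -128.
Third component goes -4, 8, -16, 32, -64, 128 → -256 (always 2 × the second component).
So the next line is O  -128  -256.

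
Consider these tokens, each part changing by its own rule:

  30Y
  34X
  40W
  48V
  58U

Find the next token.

70T

First component — differences are 4, 6, 8, … (increasing by 2 each time): 30, 34, 40, 48, 58 → 70.
Letter — letters move back 1 place in the alphabet: Y, X, W, V, U → T.
So the next token is 70T.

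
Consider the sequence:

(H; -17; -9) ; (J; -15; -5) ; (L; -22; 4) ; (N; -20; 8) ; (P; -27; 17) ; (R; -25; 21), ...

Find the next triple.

(T; -32; 30)

For the letter, letters move forward 2 places in the alphabet: H, J, L, N, P, R → T.
Second part: alternating steps +2, −7, +2, −7, …; -17, -15, -22, -20, -27, -25 → -32.
Third part: alternating steps +4, +9, +4, +9, …; -9, -5, 4, 8, 17, 21 → 30.
Combining the parts gives (T; -32; 30).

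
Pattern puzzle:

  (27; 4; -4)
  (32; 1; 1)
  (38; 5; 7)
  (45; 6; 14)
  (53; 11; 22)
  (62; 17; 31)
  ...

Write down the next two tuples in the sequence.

First value goes 27, 32, 38, 45, 53, 62 → 72 → 83 (differences are 5, 6, 7, … (increasing by 1 each time)).
Second value — each term is the sum of the two before it: 4, 1, 5, 6, 11, 17 → 28 → 45.
Third value — differences are 5, 6, 7, … (increasing by 1 each time): -4, 1, 7, 14, 22, 31 → 41 → 52.
Putting the parts together: (72; 28; 41) and then (83; 45; 52).

(72; 28; 41), (83; 45; 52)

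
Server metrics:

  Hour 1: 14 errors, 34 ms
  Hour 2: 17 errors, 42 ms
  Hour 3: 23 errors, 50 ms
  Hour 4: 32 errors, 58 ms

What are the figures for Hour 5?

Errors: 14, 17, 23, 32 → 44 (differences are 3, 6, 9, … (increasing by 3 each time)).
Ms — +8 each step: 34, 42, 50, 58 → 66.
Combining the parts gives 44 errors, 66 ms.

44 errors, 66 ms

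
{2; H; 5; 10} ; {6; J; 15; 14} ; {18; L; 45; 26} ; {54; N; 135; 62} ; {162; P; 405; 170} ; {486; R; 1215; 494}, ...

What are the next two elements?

{1458; T; 3645; 1466}, {4374; V; 10935; 4382}

First component: 2, 6, 18, 54, 162, 486 → 1458 → 4374 (×3 each step).
Letter: letters move forward 2 places in the alphabet; H, J, L, N, P, R → T → V.
For the third component, ×3 each step: 5, 15, 45, 135, 405, 1215 → 3645 → 10935.
Fourth component: 10, 14, 26, 62, 170, 494 → 1466 → 4382 (always 8 more than the first component).
Putting the parts together: {1458; T; 3645; 1466} and then {4374; V; 10935; 4382}.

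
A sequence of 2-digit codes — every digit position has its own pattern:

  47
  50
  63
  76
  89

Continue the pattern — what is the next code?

92

First digit goes 4, 5, 6, 7, 8 → 9 (+1 each step, mod 10).
Second digit — +3 each step, mod 10: 7, 0, 3, 6, 9 → 2.
Combining the parts gives 92.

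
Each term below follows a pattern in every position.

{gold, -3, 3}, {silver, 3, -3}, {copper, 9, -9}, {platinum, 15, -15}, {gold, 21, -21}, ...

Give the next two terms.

Metal goes gold, silver, copper, platinum, gold → silver → copper (repeats gold → silver → copper → platinum).
Second value: -3, 3, 9, 15, 21 → 27 → 33 (+6 each step).
Third value: always the negative of the second value; 3, -3, -9, -15, -21 → -27 → -33.
Putting the parts together: {silver, 27, -27} and then {copper, 33, -33}.

{silver, 27, -27}, {copper, 33, -33}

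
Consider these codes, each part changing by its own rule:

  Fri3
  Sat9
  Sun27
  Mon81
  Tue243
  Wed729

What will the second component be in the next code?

2187

Day: Fri, Sat, Sun, Mon, Tue, Wed → Thu (runs through the weekdays Mon→Sun).
Second component — ×3 each step: 3, 9, 27, 81, 243, 729 → 2187.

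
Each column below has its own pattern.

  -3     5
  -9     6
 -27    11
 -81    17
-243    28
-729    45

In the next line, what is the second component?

First component: ×3 each step; -3, -9, -27, -81, -243, -729 → -2187.
Second component: each term is the sum of the two before it, so 5, 6, 11, 17, 28, 45 → 73.

73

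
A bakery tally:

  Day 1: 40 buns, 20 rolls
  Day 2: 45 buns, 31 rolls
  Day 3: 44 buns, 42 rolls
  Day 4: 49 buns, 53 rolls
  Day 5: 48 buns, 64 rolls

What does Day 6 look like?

53 buns, 75 rolls

Buns: alternating steps +5, −1, +5, −1, …, so 40, 45, 44, 49, 48 → 53.
Rolls goes 20, 31, 42, 53, 64 → 75 (+11 each step).
Putting it together: 53 buns, 75 rolls.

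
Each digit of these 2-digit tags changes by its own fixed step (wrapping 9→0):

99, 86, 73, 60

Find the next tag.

57

First digit: −1 each step, mod 10; 9, 8, 7, 6 → 5.
Second digit: −3 each step, mod 10; 9, 6, 3, 0 → 7.
So the next tag is 57.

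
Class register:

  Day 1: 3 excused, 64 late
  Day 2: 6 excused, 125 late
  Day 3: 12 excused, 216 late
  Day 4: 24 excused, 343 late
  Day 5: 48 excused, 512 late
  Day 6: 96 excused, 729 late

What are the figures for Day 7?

192 excused, 1000 late

Excused: ×2 each step; 3, 6, 12, 24, 48, 96 → 192.
Late goes 64, 125, 216, 343, 512, 729 → 1000 (perfect cubes: 4³, 5³, 6³, …).
Putting it together: 192 excused, 1000 late.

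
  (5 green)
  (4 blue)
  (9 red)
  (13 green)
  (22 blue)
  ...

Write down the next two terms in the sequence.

First coordinate: each term is the sum of the two before it; 5, 4, 9, 13, 22 → 35 → 57.
Colour: repeats green → blue → red, so green, blue, red, green, blue → red → green.
So the next two terms are (35 red) and (57 green).

(35 red), (57 green)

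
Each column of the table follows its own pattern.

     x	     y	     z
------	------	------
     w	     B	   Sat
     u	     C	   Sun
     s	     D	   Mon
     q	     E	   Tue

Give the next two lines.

o  F  Wed; m  G  Thu

Column x: w, u, s, q → o → m (letters move back 2 places in the alphabet).
Column y: B, C, D, E → F → G (letters move forward 1 place in the alphabet).
Column z: runs through the weekdays Mon→Sun; Sat, Sun, Mon, Tue → Wed → Thu.
Putting the parts together: o  F  Wed and then m  G  Thu.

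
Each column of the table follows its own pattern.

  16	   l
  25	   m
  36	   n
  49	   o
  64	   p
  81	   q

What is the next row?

First component: perfect squares: 4², 5², 6², …; 16, 25, 36, 49, 64, 81 → 100.
Letter: letters move forward 1 place in the alphabet, so l, m, n, o, p, q → r.
Combining the parts gives 100  r.

100  r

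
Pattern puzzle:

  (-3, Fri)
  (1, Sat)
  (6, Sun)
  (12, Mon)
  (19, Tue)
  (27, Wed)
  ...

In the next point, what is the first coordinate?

36

First coordinate goes -3, 1, 6, 12, 19, 27 → 36 (differences are 4, 5, 6, … (increasing by 1 each time)).
Day: runs through the weekdays Mon→Sun; Fri, Sat, Sun, Mon, Tue, Wed → Thu.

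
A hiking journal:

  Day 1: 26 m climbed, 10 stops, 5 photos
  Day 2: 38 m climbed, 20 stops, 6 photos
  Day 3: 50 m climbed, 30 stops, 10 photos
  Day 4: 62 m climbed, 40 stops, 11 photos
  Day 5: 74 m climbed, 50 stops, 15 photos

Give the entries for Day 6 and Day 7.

M climbed: 26, 38, 50, 62, 74 → 86 → 98 (+12 each step).
Stops: +10 each step; 10, 20, 30, 40, 50 → 60 → 70.
For the photos, alternating steps +1, +4, +1, +4, …: 5, 6, 10, 11, 15 → 16 → 20.
So the next two records are 86 m climbed, 60 stops, 16 photos and 98 m climbed, 70 stops, 20 photos.

86 m climbed, 60 stops, 16 photos; 98 m climbed, 70 stops, 20 photos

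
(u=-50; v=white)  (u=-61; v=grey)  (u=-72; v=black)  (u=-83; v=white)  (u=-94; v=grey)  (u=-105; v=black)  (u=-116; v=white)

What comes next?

U: -50, -61, -72, -83, -94, -105, -116 → -127 (−11 each step).
V goes white, grey, black, white, grey, black, white → grey (repeats white → grey → black).
Putting it together: (u=-127; v=grey).

(u=-127; v=grey)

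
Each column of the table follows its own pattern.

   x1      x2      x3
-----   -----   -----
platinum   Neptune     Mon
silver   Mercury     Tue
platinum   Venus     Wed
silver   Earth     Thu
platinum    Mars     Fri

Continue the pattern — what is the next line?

silver  Jupiter  Sat

For the column x1, alternates platinum ↔ silver: platinum, silver, platinum, silver, platinum → silver.
Column x2 — runs through the planets Mercury→Neptune: Neptune, Mercury, Venus, Earth, Mars → Jupiter.
Column x3 — runs through the weekdays Mon→Sun: Mon, Tue, Wed, Thu, Fri → Sat.
Combining the parts gives silver  Jupiter  Sat.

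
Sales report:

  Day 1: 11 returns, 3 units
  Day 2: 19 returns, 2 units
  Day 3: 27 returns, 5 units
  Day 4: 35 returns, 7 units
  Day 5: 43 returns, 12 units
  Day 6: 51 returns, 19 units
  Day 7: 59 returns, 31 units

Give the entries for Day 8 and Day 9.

Returns: 11, 19, 27, 35, 43, 51, 59 → 67 → 75 (+8 each step).
Units: each term is the sum of the two before it; 3, 2, 5, 7, 12, 19, 31 → 50 → 81.
Putting the parts together: 67 returns, 50 units and then 75 returns, 81 units.

67 returns, 50 units; 75 returns, 81 units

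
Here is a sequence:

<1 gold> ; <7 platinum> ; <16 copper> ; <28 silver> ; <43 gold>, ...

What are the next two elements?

First slot: 1, 7, 16, 28, 43 → 61 → 82 (differences are 6, 9, 12, … (increasing by 3 each time)).
Metal: repeats gold → platinum → copper → silver; gold, platinum, copper, silver, gold → platinum → copper.
So the next two elements are <61 platinum> and <82 copper>.

<61 platinum>, <82 copper>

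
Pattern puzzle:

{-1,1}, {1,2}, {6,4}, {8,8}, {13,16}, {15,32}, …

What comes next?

{20,64}

First slot: -1, 1, 6, 8, 13, 15 → 20 (alternating steps +2, +5, +2, +5, …).
Second slot goes 1, 2, 4, 8, 16, 32 → 64 (×2 each step).
So the next term is {20,64}.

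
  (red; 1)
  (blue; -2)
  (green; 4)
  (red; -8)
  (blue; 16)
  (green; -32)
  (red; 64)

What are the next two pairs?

For the colour, repeats red → blue → green: red, blue, green, red, blue, green, red → blue → green.
Second slot — ×(-2) each step: 1, -2, 4, -8, 16, -32, 64 → -128 → 256.
Putting the parts together: (blue; -128) and then (green; 256).

(blue; -128), (green; 256)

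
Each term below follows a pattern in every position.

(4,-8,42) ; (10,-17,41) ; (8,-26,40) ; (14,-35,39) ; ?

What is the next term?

For the first component, alternating steps +6, −2, +6, −2, …: 4, 10, 8, 14 → 12.
Second component goes -8, -17, -26, -35 → -44 (−9 each step).
Third component: −1 each step; 42, 41, 40, 39 → 38.
Putting it together: (12,-44,38).

(12,-44,38)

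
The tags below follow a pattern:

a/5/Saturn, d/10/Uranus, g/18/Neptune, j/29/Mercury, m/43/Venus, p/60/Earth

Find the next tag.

s/80/Mars

Letter — letters move forward 3 places in the alphabet: a, d, g, j, m, p → s.
Second component: 5, 10, 18, 29, 43, 60 → 80 (differences are 5, 8, 11, … (increasing by 3 each time)).
Planet: runs through the planets Mercury→Neptune; Saturn, Uranus, Neptune, Mercury, Venus, Earth → Mars.
Putting it together: s/80/Mars.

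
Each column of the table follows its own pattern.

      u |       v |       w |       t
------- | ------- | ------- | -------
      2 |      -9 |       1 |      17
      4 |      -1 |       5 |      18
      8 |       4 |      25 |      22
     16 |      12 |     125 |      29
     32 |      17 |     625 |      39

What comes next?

64  25  3125  52

Column u — ×2 each step: 2, 4, 8, 16, 32 → 64.
Column v: alternating steps +8, +5, +8, +5, …, so -9, -1, 4, 12, 17 → 25.
Column w: 1, 5, 25, 125, 625 → 3125 (×5 each step).
Column t: differences are 1, 4, 7, … (increasing by 3 each time); 17, 18, 22, 29, 39 → 52.
Combining the parts gives 64  25  3125  52.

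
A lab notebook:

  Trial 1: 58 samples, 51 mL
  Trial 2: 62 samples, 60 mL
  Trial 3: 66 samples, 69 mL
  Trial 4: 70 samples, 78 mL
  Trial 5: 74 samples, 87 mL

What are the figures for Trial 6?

78 samples, 96 mL

Samples: +4 each step, so 58, 62, 66, 70, 74 → 78.
For the mL, +9 each step: 51, 60, 69, 78, 87 → 96.
Combining the parts gives 78 samples, 96 mL.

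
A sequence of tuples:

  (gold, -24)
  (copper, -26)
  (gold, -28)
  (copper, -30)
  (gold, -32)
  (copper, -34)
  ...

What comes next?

Metal — alternates gold ↔ copper: gold, copper, gold, copper, gold, copper → gold.
Second part goes -24, -26, -28, -30, -32, -34 → -36 (−2 each step).
Combining the parts gives (gold, -36).

(gold, -36)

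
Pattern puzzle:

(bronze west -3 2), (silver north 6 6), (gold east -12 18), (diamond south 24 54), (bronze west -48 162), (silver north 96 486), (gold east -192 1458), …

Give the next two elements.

(diamond south 384 4374), (bronze west -768 13122)

Rank — repeats bronze → silver → gold → diamond: bronze, silver, gold, diamond, bronze, silver, gold → diamond → bronze.
Direction: repeats west → north → east → south, so west, north, east, south, west, north, east → south → west.
For the third component, ×(-2) each step: -3, 6, -12, 24, -48, 96, -192 → 384 → -768.
Fourth component — ×3 each step: 2, 6, 18, 54, 162, 486, 1458 → 4374 → 13122.
So the next two elements are (diamond south 384 4374) and (bronze west -768 13122).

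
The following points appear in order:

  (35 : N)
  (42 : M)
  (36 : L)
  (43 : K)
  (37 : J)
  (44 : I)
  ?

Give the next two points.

First component: alternating steps +7, −6, +7, −6, …, so 35, 42, 36, 43, 37, 44 → 38 → 45.
Letter goes N, M, L, K, J, I → H → G (letters move back 1 place in the alphabet).
Putting the parts together: (38 : H) and then (45 : G).

(38 : H), (45 : G)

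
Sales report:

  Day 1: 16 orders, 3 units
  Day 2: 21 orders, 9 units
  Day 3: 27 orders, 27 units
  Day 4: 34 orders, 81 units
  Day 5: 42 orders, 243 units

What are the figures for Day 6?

51 orders, 729 units

For the orders, differences are 5, 6, 7, … (increasing by 1 each time): 16, 21, 27, 34, 42 → 51.
Units: ×3 each step, so 3, 9, 27, 81, 243 → 729.
Combining the parts gives 51 orders, 729 units.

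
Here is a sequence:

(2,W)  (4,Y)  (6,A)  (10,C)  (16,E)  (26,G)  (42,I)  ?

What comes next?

First entry goes 2, 4, 6, 10, 16, 26, 42 → 68 (each term is the sum of the two before it).
For the letter, letters move forward 2 places in the alphabet, wrapping Z→A: W, Y, A, C, E, G, I → K.
So the next tuple is (68,K).

(68,K)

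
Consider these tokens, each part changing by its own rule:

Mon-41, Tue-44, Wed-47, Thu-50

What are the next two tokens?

Fri-53 then Sat-56

Day: Mon, Tue, Wed, Thu → Fri → Sat (runs through the weekdays Mon→Sun).
Second component goes 41, 44, 47, 50 → 53 → 56 (+3 each step).
Putting the parts together: Fri-53 and then Sat-56.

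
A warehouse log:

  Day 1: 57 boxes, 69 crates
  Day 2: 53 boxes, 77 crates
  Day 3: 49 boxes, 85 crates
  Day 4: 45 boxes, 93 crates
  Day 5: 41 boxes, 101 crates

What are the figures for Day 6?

Boxes: −4 each step; 57, 53, 49, 45, 41 → 37.
Crates: +8 each step, so 69, 77, 85, 93, 101 → 109.
Combining the parts gives 37 boxes, 109 crates.

37 boxes, 109 crates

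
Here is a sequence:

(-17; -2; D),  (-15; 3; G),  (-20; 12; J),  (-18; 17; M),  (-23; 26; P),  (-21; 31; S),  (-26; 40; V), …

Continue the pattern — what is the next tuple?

(-24; 45; Y)

First slot: -17, -15, -20, -18, -23, -21, -26 → -24 (alternating steps +2, −5, +2, −5, …).
Second slot: alternating steps +5, +9, +5, +9, …; -2, 3, 12, 17, 26, 31, 40 → 45.
Letter goes D, G, J, M, P, S, V → Y (letters move forward 3 places in the alphabet).
So the next tuple is (-24; 45; Y).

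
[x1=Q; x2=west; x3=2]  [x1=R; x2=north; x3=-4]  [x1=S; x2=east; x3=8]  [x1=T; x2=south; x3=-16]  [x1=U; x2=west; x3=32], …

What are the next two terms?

X1: Q, R, S, T, U → V → W (letters move forward 1 place in the alphabet).
X2 — repeats west → north → east → south: west, north, east, south, west → north → east.
X3 goes 2, -4, 8, -16, 32 → -64 → 128 (×(-2) each step).
So the next two terms are [x1=V; x2=north; x3=-64] and [x1=W; x2=east; x3=128].

[x1=V; x2=north; x3=-64], [x1=W; x2=east; x3=128]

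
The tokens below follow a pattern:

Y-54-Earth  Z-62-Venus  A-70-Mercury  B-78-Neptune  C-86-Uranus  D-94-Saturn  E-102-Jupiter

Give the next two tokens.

For the letter, letters move forward 1 place in the alphabet, wrapping Z→A: Y, Z, A, B, C, D, E → F → G.
For the second component, +8 each step: 54, 62, 70, 78, 86, 94, 102 → 110 → 118.
Planet: Earth, Venus, Mercury, Neptune, Uranus, Saturn, Jupiter → Mars → Earth (runs backward through the planets Mercury→Neptune).
Putting the parts together: F-110-Mars and then G-118-Earth.

F-110-Mars then G-118-Earth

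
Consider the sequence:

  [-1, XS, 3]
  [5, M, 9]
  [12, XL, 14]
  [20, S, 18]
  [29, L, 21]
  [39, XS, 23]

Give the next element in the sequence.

[50, M, 24]

First coordinate: -1, 5, 12, 20, 29, 39 → 50 (differences are 6, 7, 8, … (increasing by 1 each time)).
Size goes XS, M, XL, S, L, XS → M (repeats XS → M → XL → S → L).
Third coordinate: differences are 6, 5, 4, … (decreasing by 1 each time), so 3, 9, 14, 18, 21, 23 → 24.
Putting it together: [50, M, 24].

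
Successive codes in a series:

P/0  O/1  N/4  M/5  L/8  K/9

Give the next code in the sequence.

Letter goes P, O, N, M, L, K → J (letters move back 1 place in the alphabet).
Second component goes 0, 1, 4, 5, 8, 9 → 12 (alternating steps +1, +3, +1, +3, …).
Combining the parts gives J/12.

J/12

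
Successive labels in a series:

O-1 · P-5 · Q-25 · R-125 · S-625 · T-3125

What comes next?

For the letter, letters move forward 1 place in the alphabet: O, P, Q, R, S, T → U.
For the second component, ×5 each step: 1, 5, 25, 125, 625, 3125 → 15625.
Combining the parts gives U-15625.

U-15625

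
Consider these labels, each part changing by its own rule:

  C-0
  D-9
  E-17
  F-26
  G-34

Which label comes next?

Letter: letters move forward 1 place in the alphabet; C, D, E, F, G → H.
Second component: alternating steps +9, +8, +9, +8, …; 0, 9, 17, 26, 34 → 43.
Combining the parts gives H-43.

H-43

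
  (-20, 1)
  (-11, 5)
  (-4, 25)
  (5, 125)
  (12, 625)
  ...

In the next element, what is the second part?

Second part: ×5 each step; 1, 5, 25, 125, 625 → 3125.

3125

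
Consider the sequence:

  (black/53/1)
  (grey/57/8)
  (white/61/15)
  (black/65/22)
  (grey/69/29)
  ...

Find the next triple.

(white/73/36)

Shade: repeats black → grey → white, so black, grey, white, black, grey → white.
For the second coordinate, +4 each step: 53, 57, 61, 65, 69 → 73.
Third coordinate: +7 each step; 1, 8, 15, 22, 29 → 36.
Combining the parts gives (white/73/36).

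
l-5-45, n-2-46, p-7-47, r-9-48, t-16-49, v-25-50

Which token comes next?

x-41-51

Letter: letters move forward 2 places in the alphabet; l, n, p, r, t, v → x.
For the second component, each term is the sum of the two before it: 5, 2, 7, 9, 16, 25 → 41.
For the third component, +1 each step: 45, 46, 47, 48, 49, 50 → 51.
Putting it together: x-41-51.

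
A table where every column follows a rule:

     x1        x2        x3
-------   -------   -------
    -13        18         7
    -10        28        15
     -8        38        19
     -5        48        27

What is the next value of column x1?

Column x1 — alternating steps +3, +2, +3, +2, …: -13, -10, -8, -5 → -3.

-3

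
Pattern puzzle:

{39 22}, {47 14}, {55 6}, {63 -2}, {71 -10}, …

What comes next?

{79 -18}

First part: +8 each step; 39, 47, 55, 63, 71 → 79.
Second part: together with the first part always sums to 61, so 22, 14, 6, -2, -10 → -18.
Putting it together: {79 -18}.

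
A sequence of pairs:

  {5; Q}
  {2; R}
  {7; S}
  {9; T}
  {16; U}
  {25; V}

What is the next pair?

{41; W}

First part — each term is the sum of the two before it: 5, 2, 7, 9, 16, 25 → 41.
For the letter, letters move forward 1 place in the alphabet: Q, R, S, T, U, V → W.
So the next pair is {41; W}.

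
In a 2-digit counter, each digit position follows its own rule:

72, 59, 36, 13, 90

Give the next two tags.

For the first digit, −2 each step, mod 10: 7, 5, 3, 1, 9 → 7 → 5.
Second digit: 2, 9, 6, 3, 0 → 7 → 4 (−3 each step, mod 10).
So the next two tags are 77 and 54.

77 then 54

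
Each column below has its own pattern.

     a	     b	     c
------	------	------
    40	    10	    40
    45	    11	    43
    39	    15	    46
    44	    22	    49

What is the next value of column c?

For the column c, +3 each step: 40, 43, 46, 49 → 52.

52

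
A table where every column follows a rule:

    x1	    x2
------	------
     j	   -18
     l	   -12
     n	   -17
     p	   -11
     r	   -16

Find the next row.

Column x1: letters move forward 2 places in the alphabet, so j, l, n, p, r → t.
Column x2: alternating steps +6, −5, +6, −5, …; -18, -12, -17, -11, -16 → -10.
Combining the parts gives t  -10.

t  -10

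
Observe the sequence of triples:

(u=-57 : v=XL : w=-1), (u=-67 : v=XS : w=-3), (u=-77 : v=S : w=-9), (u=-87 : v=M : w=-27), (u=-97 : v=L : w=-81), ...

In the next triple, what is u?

-107

U: -57, -67, -77, -87, -97 → -107 (−10 each step).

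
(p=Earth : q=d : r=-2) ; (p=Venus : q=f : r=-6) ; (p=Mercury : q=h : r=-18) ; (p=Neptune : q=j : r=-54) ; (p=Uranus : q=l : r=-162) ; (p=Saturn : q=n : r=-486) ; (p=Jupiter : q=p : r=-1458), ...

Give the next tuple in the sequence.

(p=Mars : q=r : r=-4374)

For the p, runs backward through the planets Mercury→Neptune: Earth, Venus, Mercury, Neptune, Uranus, Saturn, Jupiter → Mars.
Q goes d, f, h, j, l, n, p → r (letters move forward 2 places in the alphabet).
R goes -2, -6, -18, -54, -162, -486, -1458 → -4374 (×3 each step).
Putting it together: (p=Mars : q=r : r=-4374).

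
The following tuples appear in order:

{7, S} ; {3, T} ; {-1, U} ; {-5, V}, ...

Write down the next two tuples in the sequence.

{-9, W}, {-13, X}

First coordinate: 7, 3, -1, -5 → -9 → -13 (−4 each step).
Letter: letters move forward 1 place in the alphabet; S, T, U, V → W → X.
So the next two tuples are {-9, W} and {-13, X}.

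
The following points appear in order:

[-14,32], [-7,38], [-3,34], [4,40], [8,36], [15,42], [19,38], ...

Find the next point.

[26,44]

First coordinate: -14, -7, -3, 4, 8, 15, 19 → 26 (alternating steps +7, +4, +7, +4, …).
Second coordinate goes 32, 38, 34, 40, 36, 42, 38 → 44 (alternating steps +6, −4, +6, −4, …).
Putting it together: [26,44].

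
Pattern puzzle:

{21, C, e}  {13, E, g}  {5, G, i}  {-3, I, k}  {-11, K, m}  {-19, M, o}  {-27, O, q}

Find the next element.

For the first entry, −8 each step: 21, 13, 5, -3, -11, -19, -27 → -35.
First letter — letters move forward 2 places in the alphabet: C, E, G, I, K, M, O → Q.
Second letter: e, g, i, k, m, o, q → s (letters move forward 2 places in the alphabet).
So the next element is {-35, Q, s}.

{-35, Q, s}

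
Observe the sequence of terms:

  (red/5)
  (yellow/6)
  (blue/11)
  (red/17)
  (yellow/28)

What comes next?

Colour: repeats red → yellow → blue; red, yellow, blue, red, yellow → blue.
Second component: 5, 6, 11, 17, 28 → 45 (each term is the sum of the two before it).
So the next term is (blue/45).

(blue/45)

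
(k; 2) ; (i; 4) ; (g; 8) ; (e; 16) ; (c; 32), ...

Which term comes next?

(a; 64)

Letter: letters move back 2 places in the alphabet; k, i, g, e, c → a.
Second part: ×2 each step; 2, 4, 8, 16, 32 → 64.
Putting it together: (a; 64).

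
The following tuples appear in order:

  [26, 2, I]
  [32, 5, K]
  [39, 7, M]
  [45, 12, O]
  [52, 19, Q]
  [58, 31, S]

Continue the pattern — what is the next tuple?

[65, 50, U]

First entry goes 26, 32, 39, 45, 52, 58 → 65 (alternating steps +6, +7, +6, +7, …).
Second entry: each term is the sum of the two before it, so 2, 5, 7, 12, 19, 31 → 50.
For the letter, letters move forward 2 places in the alphabet: I, K, M, O, Q, S → U.
Putting it together: [65, 50, U].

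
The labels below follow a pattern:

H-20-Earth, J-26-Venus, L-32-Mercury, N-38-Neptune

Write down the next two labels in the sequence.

Letter: letters move forward 2 places in the alphabet; H, J, L, N → P → R.
Second component — +6 each step: 20, 26, 32, 38 → 44 → 50.
For the planet, runs backward through the planets Mercury→Neptune: Earth, Venus, Mercury, Neptune → Uranus → Saturn.
Putting the parts together: P-44-Uranus and then R-50-Saturn.

P-44-Uranus then R-50-Saturn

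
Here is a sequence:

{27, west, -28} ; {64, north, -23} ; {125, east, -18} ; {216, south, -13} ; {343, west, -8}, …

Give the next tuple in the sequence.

First slot: perfect cubes: 3³, 4³, 5³, …, so 27, 64, 125, 216, 343 → 512.
Direction: repeats west → north → east → south; west, north, east, south, west → north.
Third slot: -28, -23, -18, -13, -8 → -3 (+5 each step).
Combining the parts gives {512, north, -3}.

{512, north, -3}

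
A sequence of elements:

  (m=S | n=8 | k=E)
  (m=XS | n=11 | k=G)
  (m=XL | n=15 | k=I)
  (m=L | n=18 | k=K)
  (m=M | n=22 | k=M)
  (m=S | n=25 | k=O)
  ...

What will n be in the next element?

M: repeats S → XS → XL → L → M, so S, XS, XL, L, M, S → XS.
N goes 8, 11, 15, 18, 22, 25 → 29 (alternating steps +3, +4, +3, +4, …).
K: letters move forward 2 places in the alphabet; E, G, I, K, M, O → Q.

29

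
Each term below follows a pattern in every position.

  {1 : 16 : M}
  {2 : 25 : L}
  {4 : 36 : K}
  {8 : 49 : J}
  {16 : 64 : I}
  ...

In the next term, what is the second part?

Second part: 16, 25, 36, 49, 64 → 81 (perfect squares: 4², 5², 6², …).

81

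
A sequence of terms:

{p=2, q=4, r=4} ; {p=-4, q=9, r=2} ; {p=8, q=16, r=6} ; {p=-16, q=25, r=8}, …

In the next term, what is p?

32

P: ×(-2) each step; 2, -4, 8, -16 → 32.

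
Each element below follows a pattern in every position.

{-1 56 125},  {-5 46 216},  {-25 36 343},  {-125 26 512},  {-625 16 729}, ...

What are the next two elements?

{-3125 6 1000}, {-15625 -4 1331}

First value: ×5 each step; -1, -5, -25, -125, -625 → -3125 → -15625.
Second value: 56, 46, 36, 26, 16 → 6 → -4 (−10 each step).
Third value: perfect cubes: 5³, 6³, 7³, …, so 125, 216, 343, 512, 729 → 1000 → 1331.
So the next two elements are {-3125 6 1000} and {-15625 -4 1331}.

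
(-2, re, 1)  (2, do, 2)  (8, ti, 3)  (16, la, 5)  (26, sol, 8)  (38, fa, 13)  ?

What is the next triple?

First value: differences are 4, 6, 8, … (increasing by 2 each time); -2, 2, 8, 16, 26, 38 → 52.
Note — runs backward through the solfège scale do→ti: re, do, ti, la, sol, fa → mi.
Third value: 1, 2, 3, 5, 8, 13 → 21 (each term is the sum of the two before it).
Combining the parts gives (52, mi, 21).

(52, mi, 21)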